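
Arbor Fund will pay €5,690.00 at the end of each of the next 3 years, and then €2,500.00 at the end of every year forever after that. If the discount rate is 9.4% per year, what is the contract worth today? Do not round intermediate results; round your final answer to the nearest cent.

€34613.36

PV of 3-year annuity: €5,690.00 × [1 − (1+0.094)^−3] / 0.094 = 14301.00439
Perpetuity value at year 3: €2,500.00 / 0.094 = 26595.74468
PV of perpetuity: 26595.74468 / (1+0.094)^3 = 20312.35084
Total PV = 14301.00439 + 20312.35084 = 34613.35523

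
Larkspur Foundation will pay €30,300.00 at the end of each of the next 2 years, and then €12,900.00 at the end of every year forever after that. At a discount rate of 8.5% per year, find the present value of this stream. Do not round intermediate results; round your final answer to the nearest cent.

PV of 2-year annuity: €30,300.00 × [1 − (1+0.085)^−2] / 0.085 = 53664.76247
Perpetuity value at year 2: €12,900.00 / 0.085 = 151764.70588
PV of perpetuity: 151764.70588 / (1+0.085)^2 = 128917.33176
Total PV = 53664.76247 + 128917.33176 = 182582.09423

€182582.09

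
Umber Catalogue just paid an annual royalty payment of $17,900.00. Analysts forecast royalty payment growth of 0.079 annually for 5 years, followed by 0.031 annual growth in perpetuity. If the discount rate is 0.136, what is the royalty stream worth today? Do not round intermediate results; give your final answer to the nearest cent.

$212770.30

D_1 = 19314.10000
D_2 = 20839.91390
D_3 = 22486.26710
D_4 = 24262.68220
D_5 = 26179.43409
Terminal value at year 5: TV = D_5×(1+g_2)/(r−g_2) = 26990.99655/0.105 = 257057.10999
P_0 = D_1/(1+r)^1 + D_2/(1+r)^2 + D_3/(1+r)^3 + D_4/(1+r)^4 + D_5/(1+r)^5 + TV/(1+r)^5
    = 17001.84859 + 16148.76288 + 15338.48164 + 14568.85712 + 13837.84933 + 135874.50150 = 212770.30106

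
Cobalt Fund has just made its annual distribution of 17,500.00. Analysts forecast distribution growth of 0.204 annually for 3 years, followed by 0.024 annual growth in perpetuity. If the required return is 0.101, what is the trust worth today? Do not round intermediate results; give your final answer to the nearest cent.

D_1 = 21070.00000
D_2 = 25368.28000
D_3 = 30543.40912
Terminal value at year 3: TV = D_3×(1+g_2)/(r−g_2) = 31276.45094/0.077 = 406187.67453
P_0 = D_1/(1+r)^1 + D_2/(1+r)^2 + D_3/(1+r)^3 + TV/(1+r)^3
    = 19137.14805 + 20927.45345 + 22885.24428 + 304344.02785 = 367293.87363

367293.87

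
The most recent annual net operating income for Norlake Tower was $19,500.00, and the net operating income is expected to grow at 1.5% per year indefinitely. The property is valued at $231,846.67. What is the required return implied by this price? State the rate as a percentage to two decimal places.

10.04%

D₁ = $19,500.00 × 1.015 = $19,792.5000
P = D₁/(r − g) ⇒ r = D₁/P + g = $19,792.5000/$231,846.67 + 0.015 = 0.085369 + 0.015 = 0.100369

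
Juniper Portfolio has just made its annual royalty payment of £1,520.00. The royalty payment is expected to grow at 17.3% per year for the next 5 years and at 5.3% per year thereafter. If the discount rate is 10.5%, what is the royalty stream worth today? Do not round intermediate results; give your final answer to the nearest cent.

D_1 = 1782.96000
D_2 = 2091.41208
D_3 = 2453.22637
D_4 = 2877.63453
D_5 = 3375.46531
Terminal value at year 5: TV = D_5×(1+g_2)/(r−g_2) = 3554.36497/0.052 = 68353.17244
P_0 = D_1/(1+r)^1 + D_2/(1+r)^2 + D_3/(1+r)^3 + D_4/(1+r)^4 + D_5/(1+r)^5 + TV/(1+r)^5
    = 1613.53846 + 1712.83314 + 1818.23825 + 1930.12984 + 2048.90706 + 41490.36792 = 50614.01466

£50614.01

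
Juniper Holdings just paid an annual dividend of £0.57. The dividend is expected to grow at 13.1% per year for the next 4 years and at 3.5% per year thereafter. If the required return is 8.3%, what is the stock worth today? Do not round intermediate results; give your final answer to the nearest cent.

£17.16

D_1 = 0.64467
D_2 = 0.72912
D_3 = 0.82464
D_4 = 0.93266
Terminal value at year 4: TV = D_4×(1+g_2)/(r−g_2) = 0.96531/0.048 = 20.11057
P_0 = D_1/(1+r)^1 + D_2/(1+r)^2 + D_3/(1+r)^3 + D_4/(1+r)^4 + TV/(1+r)^4
    = 0.59526 + 0.62165 + 0.64920 + 0.67797 + 14.61876 = 17.16284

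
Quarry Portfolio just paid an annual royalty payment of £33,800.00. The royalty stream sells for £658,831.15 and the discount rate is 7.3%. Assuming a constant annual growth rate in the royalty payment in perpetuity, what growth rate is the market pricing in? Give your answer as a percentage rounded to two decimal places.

P = D₀(1+g)/(r−g) ⇒ P(r−g) = D₀(1+g) ⇒ g(P+D₀) = P·r − D₀
g = (P·r − D₀)/(P + D₀) = (£658,831.15×0.073 − £33,800.00) / (£658,831.15 + £33,800.00) = 0.020638

2.06%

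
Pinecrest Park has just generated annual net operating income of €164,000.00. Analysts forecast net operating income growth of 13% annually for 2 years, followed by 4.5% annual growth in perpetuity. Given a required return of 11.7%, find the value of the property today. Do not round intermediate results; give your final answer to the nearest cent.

D_1 = 185320.00000
D_2 = 209411.60000
Terminal value at year 2: TV = D_2×(1+g_2)/(r−g_2) = 218835.12200/0.072 = 3039376.69444
P_0 = D_1/(1+r)^1 + D_2/(1+r)^2 + TV/(1+r)^2
    = 165908.68397 + 167839.58182 + 2436005.04168 = 2769753.30747

€2769753.31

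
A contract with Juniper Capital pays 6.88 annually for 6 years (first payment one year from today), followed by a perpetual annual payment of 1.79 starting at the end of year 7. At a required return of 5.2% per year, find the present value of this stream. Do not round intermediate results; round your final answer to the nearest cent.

PV of 6-year annuity: 6.88 × [1 − (1+0.052)^−6] / 0.052 = 34.69851
Perpetuity value at year 6: 1.79 / 0.052 = 34.42308
PV of perpetuity: 34.42308 / (1+0.052)^6 = 25.39541
Total PV = 34.69851 + 25.39541 = 60.09393

60.09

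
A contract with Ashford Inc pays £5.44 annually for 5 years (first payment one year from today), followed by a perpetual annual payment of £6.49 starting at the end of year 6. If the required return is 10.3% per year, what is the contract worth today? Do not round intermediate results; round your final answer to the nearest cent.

£59.06

PV of 5-year annuity: £5.44 × [1 − (1+0.103)^−5] / 0.103 = 20.46480
Perpetuity value at year 5: £6.49 / 0.103 = 63.00971
PV of perpetuity: 63.00971 / (1+0.103)^5 = 38.59490
Total PV = 20.46480 + 38.59490 = 59.05970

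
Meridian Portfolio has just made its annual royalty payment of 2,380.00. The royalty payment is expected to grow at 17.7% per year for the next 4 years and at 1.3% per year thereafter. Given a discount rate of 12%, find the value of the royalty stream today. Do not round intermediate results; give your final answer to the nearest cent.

38275.72

D_1 = 2801.26000
D_2 = 3297.08302
D_3 = 3880.66671
D_4 = 4567.54472
Terminal value at year 4: TV = D_4×(1+g_2)/(r−g_2) = 4626.92280/0.107 = 43242.26920
P_0 = D_1/(1+r)^1 + D_2/(1+r)^2 + D_3/(1+r)^3 + D_4/(1+r)^4 + TV/(1+r)^4
    = 2501.12500 + 2628.41440 + 2762.18192 + 2902.75725 + 27481.24383 = 38275.72239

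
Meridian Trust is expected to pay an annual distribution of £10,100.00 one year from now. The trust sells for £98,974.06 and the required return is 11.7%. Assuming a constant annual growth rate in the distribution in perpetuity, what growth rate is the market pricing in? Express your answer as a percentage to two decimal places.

P = D₁/(r−g) ⇒ g = r − D₁/P = 0.117 − £10,100.00/£98,974.06 = 0.014953

1.50%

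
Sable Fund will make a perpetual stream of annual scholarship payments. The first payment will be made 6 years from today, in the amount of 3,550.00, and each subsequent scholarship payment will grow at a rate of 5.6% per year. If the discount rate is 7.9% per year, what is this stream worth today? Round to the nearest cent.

Value at end of year 5: C₁ / (r − g) = 3,550.00 / (0.079 − 0.056) = 154,347.8261
Discount to today: PV = 154,347.8261 / (1 + 0.079)^5 = 154,347.8261 / 1.462538 = 105,534.22

105534.22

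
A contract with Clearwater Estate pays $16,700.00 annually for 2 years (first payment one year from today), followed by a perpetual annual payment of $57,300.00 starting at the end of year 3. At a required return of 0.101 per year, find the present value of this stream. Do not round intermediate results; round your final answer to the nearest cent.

PV of 2-year annuity: $16,700.00 × [1 − (1+0.101)^−2] / 0.101 = 28944.62222
Perpetuity value at year 2: $57,300.00 / 0.101 = 567326.73267
PV of perpetuity: 567326.73267 / (1+0.101)^2 = 468013.74745
Total PV = 28944.62222 + 468013.74745 = 496958.36967

$496958.37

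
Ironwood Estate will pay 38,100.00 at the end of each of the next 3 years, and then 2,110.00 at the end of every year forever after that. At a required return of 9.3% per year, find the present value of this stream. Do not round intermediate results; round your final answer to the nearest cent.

PV of 3-year annuity: 38,100.00 × [1 − (1+0.093)^−3] / 0.093 = 95929.00381
Perpetuity value at year 3: 2,110.00 / 0.093 = 22688.17204
PV of perpetuity: 22688.17204 / (1+0.093)^3 = 17375.56842
Total PV = 95929.00381 + 17375.56842 = 113304.57223

113304.57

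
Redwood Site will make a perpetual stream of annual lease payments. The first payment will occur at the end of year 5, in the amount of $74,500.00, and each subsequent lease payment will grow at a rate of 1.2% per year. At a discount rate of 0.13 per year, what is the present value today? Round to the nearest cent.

Value at end of year 4: C₁ / (r − g) = $74,500.00 / (0.13 − 0.012) = $631,355.9322
Discount to today: PV = $631,355.9322 / (1 + 0.13)^4 = $631,355.9322 / 1.630474 = $387,222.42

$387222.42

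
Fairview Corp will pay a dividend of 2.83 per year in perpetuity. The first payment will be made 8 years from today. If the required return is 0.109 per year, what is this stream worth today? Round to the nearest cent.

Value at end of year 7: C / r = 2.83 / 0.109 = 25.9633
Discount to today: PV = 25.9633 / (1 + 0.109)^7 = 25.9633 / 2.063103 = 12.58

12.58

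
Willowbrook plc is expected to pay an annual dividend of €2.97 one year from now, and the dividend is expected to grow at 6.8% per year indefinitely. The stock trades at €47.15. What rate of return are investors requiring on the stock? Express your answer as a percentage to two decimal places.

P = D₁/(r − g) ⇒ r = D₁/P + g = €2.9700/€47.15 + 0.068 = 0.062990 + 0.068 = 0.130990

13.10%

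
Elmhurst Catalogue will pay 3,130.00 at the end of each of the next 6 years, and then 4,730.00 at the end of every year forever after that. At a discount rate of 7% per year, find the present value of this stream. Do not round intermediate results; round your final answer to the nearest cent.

PV of 6-year annuity: 3,130.00 × [1 − (1+0.07)^−6] / 0.07 = 14919.26914
Perpetuity value at year 6: 4,730.00 / 0.07 = 67571.42857
PV of perpetuity: 67571.42857 / (1+0.07)^6 = 45025.69598
Total PV = 14919.26914 + 45025.69598 = 59944.96512

59944.97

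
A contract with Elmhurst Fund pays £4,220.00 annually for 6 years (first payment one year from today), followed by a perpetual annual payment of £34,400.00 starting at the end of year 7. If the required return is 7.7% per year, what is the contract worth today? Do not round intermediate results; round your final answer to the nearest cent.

PV of 6-year annuity: £4,220.00 × [1 − (1+0.077)^−6] / 0.077 = 19687.37824
Perpetuity value at year 6: £34,400.00 / 0.077 = 446753.24675
PV of perpetuity: 446753.24675 / (1+0.077)^6 = 286268.45731
Total PV = 19687.37824 + 286268.45731 = 305955.83555

£305955.84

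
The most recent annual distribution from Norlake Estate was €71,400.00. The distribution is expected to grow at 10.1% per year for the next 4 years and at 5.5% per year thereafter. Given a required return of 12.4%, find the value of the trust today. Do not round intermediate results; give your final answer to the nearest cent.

€1276330.84

D_1 = 78611.40000
D_2 = 86551.15140
D_3 = 95292.81769
D_4 = 104917.39228
Terminal value at year 4: TV = D_4×(1+g_2)/(r−g_2) = 110687.84885/0.069 = 1604171.72251
P_0 = D_1/(1+r)^1 + D_2/(1+r)^2 + D_3/(1+r)^3 + D_4/(1+r)^4 + TV/(1+r)^4
    = 69938.96797 + 68507.83251 + 67105.98184 + 65732.81673 + 1005045.24134 = 1276330.84039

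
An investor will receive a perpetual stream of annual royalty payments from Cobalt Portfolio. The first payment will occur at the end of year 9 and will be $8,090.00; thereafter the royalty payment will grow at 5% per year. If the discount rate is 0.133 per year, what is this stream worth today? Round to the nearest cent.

Value at end of year 8: C₁ / (r − g) = $8,090.00 / (0.133 − 0.05) = $97,469.8795
Discount to today: PV = $97,469.8795 / (1 + 0.133)^8 = $97,469.8795 / 2.715434 = $35,894.77

$35894.77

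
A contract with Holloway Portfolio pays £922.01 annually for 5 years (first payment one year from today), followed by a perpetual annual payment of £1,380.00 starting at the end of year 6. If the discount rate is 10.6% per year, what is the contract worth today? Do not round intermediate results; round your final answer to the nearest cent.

£11309.01

PV of 5-year annuity: £922.01 × [1 − (1+0.106)^−5] / 0.106 = 3442.22238
Perpetuity value at year 5: £1,380.00 / 0.106 = 13018.86792
PV of perpetuity: 13018.86792 / (1+0.106)^5 = 7866.79053
Total PV = 3442.22238 + 7866.79053 = 11309.01291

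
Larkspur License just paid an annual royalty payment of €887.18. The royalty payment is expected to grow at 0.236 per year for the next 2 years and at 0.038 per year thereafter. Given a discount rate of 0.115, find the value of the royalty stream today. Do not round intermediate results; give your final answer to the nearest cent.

D_1 = 1096.55448
D_2 = 1355.34134
Terminal value at year 2: TV = D_2×(1+g_2)/(r−g_2) = 1406.84431/0.077 = 18270.70530
P_0 = D_1/(1+r)^1 + D_2/(1+r)^2 + TV/(1+r)^2
    = 983.45693 + 1090.18186 + 14696.21774 = 16769.85653

€16769.86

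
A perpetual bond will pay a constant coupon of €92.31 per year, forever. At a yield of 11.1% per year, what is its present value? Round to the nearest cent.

€831.62

Level perpetuity: PV = C / r = €92.31 / 0.111 = €831.62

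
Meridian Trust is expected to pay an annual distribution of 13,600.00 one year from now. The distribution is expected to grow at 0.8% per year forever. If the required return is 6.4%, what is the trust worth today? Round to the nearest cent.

242857.14

Growing perpetuity: P = D₁ / (r − g) = 13,600.0000 / (0.064 − 0.008) = 242,857.14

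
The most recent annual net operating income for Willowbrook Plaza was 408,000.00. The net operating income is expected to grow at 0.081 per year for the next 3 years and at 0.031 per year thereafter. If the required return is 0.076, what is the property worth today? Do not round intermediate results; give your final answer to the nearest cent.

10714062.82

D_1 = 441048.00000
D_2 = 476772.88800
D_3 = 515391.49193
Terminal value at year 3: TV = D_3×(1+g_2)/(r−g_2) = 531368.62818/0.045 = 11808191.73728
P_0 = D_1/(1+r)^1 + D_2/(1+r)^2 + D_3/(1+r)^3 + TV/(1+r)^3
    = 409895.91078 + 411800.63156 + 413714.20326 + 9478652.07922 = 10714062.82482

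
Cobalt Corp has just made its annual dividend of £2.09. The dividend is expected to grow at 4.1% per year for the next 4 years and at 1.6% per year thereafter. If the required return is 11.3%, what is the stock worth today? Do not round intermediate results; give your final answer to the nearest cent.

D_1 = 2.17569
D_2 = 2.26489
D_3 = 2.35775
D_4 = 2.45442
Terminal value at year 4: TV = D_4×(1+g_2)/(r−g_2) = 2.49369/0.097 = 25.70817
P_0 = D_1/(1+r)^1 + D_2/(1+r)^2 + D_3/(1+r)^3 + D_4/(1+r)^4 + TV/(1+r)^4
    = 1.95480 + 1.82834 + 1.71007 + 1.59944 + 16.75292 = 23.84557

£23.85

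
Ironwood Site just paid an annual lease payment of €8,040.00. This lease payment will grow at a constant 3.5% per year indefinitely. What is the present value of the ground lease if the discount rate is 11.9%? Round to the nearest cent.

D₁ = D₀ × (1 + g) = €8,040.00 × 1.035 = €8,321.4000
Growing perpetuity: P = D₁ / (r − g) = €8,321.4000 / (0.119 − 0.035) = €99,064.29

€99064.29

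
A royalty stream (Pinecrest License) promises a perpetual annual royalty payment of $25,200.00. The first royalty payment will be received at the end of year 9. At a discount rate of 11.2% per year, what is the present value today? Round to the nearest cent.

Value at end of year 8: C / r = $25,200.00 / 0.112 = $225,000.0000
Discount to today: PV = $225,000.0000 / (1 + 0.112)^8 = $225,000.0000 / 2.337967 = $96,237.48

$96237.48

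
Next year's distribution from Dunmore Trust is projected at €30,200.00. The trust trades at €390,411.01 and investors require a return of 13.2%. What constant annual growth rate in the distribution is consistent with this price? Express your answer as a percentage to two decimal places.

P = D₁/(r−g) ⇒ g = r − D₁/P = 0.132 − €30,200.00/€390,411.01 = 0.054646

5.46%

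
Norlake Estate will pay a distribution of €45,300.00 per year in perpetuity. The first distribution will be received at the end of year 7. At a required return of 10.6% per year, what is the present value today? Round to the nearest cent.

€233486.39

Value at end of year 6: C / r = €45,300.00 / 0.106 = €427,358.4906
Discount to today: PV = €427,358.4906 / (1 + 0.106)^6 = €427,358.4906 / 1.830336 = €233,486.39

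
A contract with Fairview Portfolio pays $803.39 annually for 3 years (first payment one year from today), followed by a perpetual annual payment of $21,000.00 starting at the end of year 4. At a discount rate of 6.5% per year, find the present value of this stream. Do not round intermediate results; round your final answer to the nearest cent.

PV of 3-year annuity: $803.39 × [1 − (1+0.065)^−3] / 0.065 = 2127.75874
Perpetuity value at year 3: $21,000.00 / 0.065 = 323076.92308
PV of perpetuity: 323076.92308 / (1+0.065)^3 = 267458.93735
Total PV = 2127.75874 + 267458.93735 = 269586.69609

$269586.70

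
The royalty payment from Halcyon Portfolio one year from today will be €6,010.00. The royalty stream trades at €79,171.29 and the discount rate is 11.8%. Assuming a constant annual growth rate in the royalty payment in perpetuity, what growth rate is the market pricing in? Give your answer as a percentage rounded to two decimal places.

P = D₁/(r−g) ⇒ g = r − D₁/P = 0.118 − €6,010.00/€79,171.29 = 0.042089

4.21%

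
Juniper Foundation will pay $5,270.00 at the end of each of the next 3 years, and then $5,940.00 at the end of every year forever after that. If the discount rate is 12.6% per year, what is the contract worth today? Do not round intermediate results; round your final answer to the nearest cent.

$45550.08

PV of 3-year annuity: $5,270.00 × [1 − (1+0.126)^−3] / 0.126 = 12528.27894
Perpetuity value at year 3: $5,940.00 / 0.126 = 47142.85714
PV of perpetuity: 47142.85714 / (1+0.126)^3 = 33021.79890
Total PV = 12528.27894 + 33021.79890 = 45550.07785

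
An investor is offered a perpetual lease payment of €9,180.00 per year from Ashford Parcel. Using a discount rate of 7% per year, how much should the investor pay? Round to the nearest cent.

Level perpetuity: PV = C / r = €9,180.00 / 0.07 = €131,142.86

€131142.86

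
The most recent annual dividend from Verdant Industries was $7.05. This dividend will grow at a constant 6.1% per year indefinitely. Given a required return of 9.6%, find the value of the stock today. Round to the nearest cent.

D₁ = D₀ × (1 + g) = $7.05 × 1.061 = $7.4801
Growing perpetuity: P = D₁ / (r − g) = $7.4801 / (0.096 − 0.061) = $213.72

$213.72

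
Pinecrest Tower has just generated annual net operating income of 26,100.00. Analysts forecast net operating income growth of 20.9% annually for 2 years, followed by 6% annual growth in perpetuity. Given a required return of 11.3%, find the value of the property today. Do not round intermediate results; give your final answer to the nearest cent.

675079.83

D_1 = 31554.90000
D_2 = 38149.87410
Terminal value at year 2: TV = D_2×(1+g_2)/(r−g_2) = 40438.86655/0.053 = 762997.48200
P_0 = D_1/(1+r)^1 + D_2/(1+r)^2 + TV/(1+r)^2
    = 28351.21294 + 30796.60058 + 615932.01154 = 675079.82505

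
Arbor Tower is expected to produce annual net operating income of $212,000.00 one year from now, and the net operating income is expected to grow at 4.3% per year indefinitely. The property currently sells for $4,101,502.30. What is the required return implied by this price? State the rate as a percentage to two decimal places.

P = D₁/(r − g) ⇒ r = D₁/P + g = $212,000.0000/$4,101,502.30 + 0.043 = 0.051688 + 0.043 = 0.094688

9.47%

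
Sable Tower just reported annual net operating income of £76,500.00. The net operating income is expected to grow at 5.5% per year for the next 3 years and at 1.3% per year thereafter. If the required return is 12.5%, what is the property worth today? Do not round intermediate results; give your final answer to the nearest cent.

£772733.75

D_1 = 80707.50000
D_2 = 85146.41250
D_3 = 89829.46519
Terminal value at year 3: TV = D_3×(1+g_2)/(r−g_2) = 90997.24823/0.112 = 812475.43067
P_0 = D_1/(1+r)^1 + D_2/(1+r)^2 + D_3/(1+r)^3 + TV/(1+r)^3
    = 71740.00000 + 67276.17778 + 63090.10449 + 570627.46297 = 772733.74524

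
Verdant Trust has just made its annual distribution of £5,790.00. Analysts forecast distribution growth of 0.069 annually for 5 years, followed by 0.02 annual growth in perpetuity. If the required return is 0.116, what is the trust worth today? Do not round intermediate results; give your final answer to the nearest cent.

£75102.01

D_1 = 6189.51000
D_2 = 6616.58619
D_3 = 7073.13064
D_4 = 7561.17665
D_5 = 8082.89784
Terminal value at year 5: TV = D_5×(1+g_2)/(r−g_2) = 8244.55580/0.096 = 85880.78955
P_0 = D_1/(1+r)^1 + D_2/(1+r)^2 + D_3/(1+r)^3 + D_4/(1+r)^4 + D_5/(1+r)^5 + TV/(1+r)^5
    = 5546.15591 + 5312.58125 + 5088.84351 + 4874.52841 + 4669.23913 + 49610.66580 = 75102.01401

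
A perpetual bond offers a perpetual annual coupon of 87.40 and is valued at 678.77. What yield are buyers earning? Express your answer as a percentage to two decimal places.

12.88%

P = C/r ⇒ r = C/P = 87.40/678.77 = 0.128762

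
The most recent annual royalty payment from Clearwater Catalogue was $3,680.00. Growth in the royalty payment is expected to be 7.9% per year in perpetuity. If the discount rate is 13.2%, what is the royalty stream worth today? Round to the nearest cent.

D₁ = D₀ × (1 + g) = $3,680.00 × 1.079 = $3,970.7200
Growing perpetuity: P = D₁ / (r − g) = $3,970.7200 / (0.132 − 0.079) = $74,919.25

$74919.25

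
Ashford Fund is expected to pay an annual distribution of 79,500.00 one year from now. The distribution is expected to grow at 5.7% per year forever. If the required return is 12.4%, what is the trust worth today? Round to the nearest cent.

Growing perpetuity: P = D₁ / (r − g) = 79,500.0000 / (0.124 − 0.057) = 1,186,567.16

1186567.16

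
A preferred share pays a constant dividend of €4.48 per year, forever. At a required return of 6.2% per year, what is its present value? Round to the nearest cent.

€72.26

Level perpetuity: PV = C / r = €4.48 / 0.062 = €72.26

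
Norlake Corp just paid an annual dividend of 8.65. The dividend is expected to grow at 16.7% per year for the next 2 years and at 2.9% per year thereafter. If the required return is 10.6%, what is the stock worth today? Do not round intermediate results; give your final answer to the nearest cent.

147.46

D_1 = 10.09455
D_2 = 11.78034
Terminal value at year 2: TV = D_2×(1+g_2)/(r−g_2) = 12.12197/0.077 = 157.42818
P_0 = D_1/(1+r)^1 + D_2/(1+r)^2 + TV/(1+r)^2
    = 9.12708 + 9.63047 + 128.69812 = 147.45568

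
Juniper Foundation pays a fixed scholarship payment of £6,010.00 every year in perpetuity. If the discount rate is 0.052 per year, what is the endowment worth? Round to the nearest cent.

Level perpetuity: PV = C / r = £6,010.00 / 0.052 = £115,576.92

£115576.92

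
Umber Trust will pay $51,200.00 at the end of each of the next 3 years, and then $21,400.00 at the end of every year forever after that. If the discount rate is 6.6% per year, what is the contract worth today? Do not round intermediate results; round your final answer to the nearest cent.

$403022.11

PV of 3-year annuity: $51,200.00 × [1 − (1+0.066)^−3] / 0.066 = 135353.02208
Perpetuity value at year 3: $21,400.00 / 0.066 = 324242.42424
PV of perpetuity: 324242.42424 / (1+0.066)^3 = 267669.09079
Total PV = 135353.02208 + 267669.09079 = 403022.11288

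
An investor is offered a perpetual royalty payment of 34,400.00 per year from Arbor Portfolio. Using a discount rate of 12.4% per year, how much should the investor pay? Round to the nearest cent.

Level perpetuity: PV = C / r = 34,400.00 / 0.124 = 277,419.35

277419.35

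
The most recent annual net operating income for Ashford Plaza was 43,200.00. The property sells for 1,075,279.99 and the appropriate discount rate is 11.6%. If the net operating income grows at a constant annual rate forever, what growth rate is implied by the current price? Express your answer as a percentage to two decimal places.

7.29%

P = D₀(1+g)/(r−g) ⇒ P(r−g) = D₀(1+g) ⇒ g(P+D₀) = P·r − D₀
g = (P·r − D₀)/(P + D₀) = (1,075,279.99×0.116 − 43,200.00) / (1,075,279.99 + 43,200.00) = 0.072896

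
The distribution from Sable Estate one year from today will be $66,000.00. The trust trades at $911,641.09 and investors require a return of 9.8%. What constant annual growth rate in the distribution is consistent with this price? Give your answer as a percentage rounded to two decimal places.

P = D₁/(r−g) ⇒ g = r − D₁/P = 0.098 − $66,000.00/$911,641.09 = 0.025603

2.56%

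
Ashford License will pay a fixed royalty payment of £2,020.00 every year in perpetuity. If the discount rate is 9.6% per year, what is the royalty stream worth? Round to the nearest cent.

Level perpetuity: PV = C / r = £2,020.00 / 0.096 = £21,041.67

£21041.67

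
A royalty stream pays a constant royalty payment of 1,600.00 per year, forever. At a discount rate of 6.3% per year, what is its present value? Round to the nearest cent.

Level perpetuity: PV = C / r = 1,600.00 / 0.063 = 25,396.83

25396.83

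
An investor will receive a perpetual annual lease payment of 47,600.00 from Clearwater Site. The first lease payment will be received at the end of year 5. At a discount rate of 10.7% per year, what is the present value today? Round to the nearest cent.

296232.49

Value at end of year 4: C / r = 47,600.00 / 0.107 = 444,859.8131
Discount to today: PV = 444,859.8131 / (1 + 0.107)^4 = 444,859.8131 / 1.501725 = 296,232.49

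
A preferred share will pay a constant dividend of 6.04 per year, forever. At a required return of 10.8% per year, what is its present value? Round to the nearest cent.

Level perpetuity: PV = C / r = 6.04 / 0.108 = 55.93

55.93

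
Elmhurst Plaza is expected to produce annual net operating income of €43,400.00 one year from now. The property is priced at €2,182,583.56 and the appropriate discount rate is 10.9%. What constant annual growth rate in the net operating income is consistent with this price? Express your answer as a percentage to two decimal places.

P = D₁/(r−g) ⇒ g = r − D₁/P = 0.109 − €43,400.00/€2,182,583.56 = 0.089115

8.91%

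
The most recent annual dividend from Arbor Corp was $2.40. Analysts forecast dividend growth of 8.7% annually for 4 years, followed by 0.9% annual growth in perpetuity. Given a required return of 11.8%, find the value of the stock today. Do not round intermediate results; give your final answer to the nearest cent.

$28.81

D_1 = 2.60880
D_2 = 2.83577
D_3 = 3.08248
D_4 = 3.35065
Terminal value at year 4: TV = D_4×(1+g_2)/(r−g_2) = 3.38081/0.109 = 31.01659
P_0 = D_1/(1+r)^1 + D_2/(1+r)^2 + D_3/(1+r)^3 + D_4/(1+r)^4 + TV/(1+r)^4
    = 2.33345 + 2.26875 + 2.20584 + 2.14468 + 19.85303 = 28.80576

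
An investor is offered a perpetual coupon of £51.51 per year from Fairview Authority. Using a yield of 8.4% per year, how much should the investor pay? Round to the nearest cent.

£613.21

Level perpetuity: PV = C / r = £51.51 / 0.084 = £613.21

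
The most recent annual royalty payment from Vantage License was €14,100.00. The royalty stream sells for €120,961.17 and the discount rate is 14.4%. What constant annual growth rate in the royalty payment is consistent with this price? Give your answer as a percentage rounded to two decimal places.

P = D₀(1+g)/(r−g) ⇒ P(r−g) = D₀(1+g) ⇒ g(P+D₀) = P·r − D₀
g = (P·r − D₀)/(P + D₀) = (€120,961.17×0.144 − €14,100.00) / (€120,961.17 + €14,100.00) = 0.024570

2.46%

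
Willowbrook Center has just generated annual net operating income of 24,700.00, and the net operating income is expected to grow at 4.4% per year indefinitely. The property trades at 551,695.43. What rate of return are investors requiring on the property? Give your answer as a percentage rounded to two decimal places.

9.07%

D₁ = 24,700.00 × 1.044 = 25,786.8000
P = D₁/(r − g) ⇒ r = D₁/P + g = 25,786.8000/551,695.43 + 0.044 = 0.046741 + 0.044 = 0.090741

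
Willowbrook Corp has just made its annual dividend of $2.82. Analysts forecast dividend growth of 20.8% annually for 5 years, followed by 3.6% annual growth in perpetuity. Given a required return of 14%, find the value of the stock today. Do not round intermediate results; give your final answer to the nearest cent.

D_1 = 3.40656
D_2 = 4.11512
D_3 = 4.97107
D_4 = 6.00505
D_5 = 7.25410
Terminal value at year 5: TV = D_5×(1+g_2)/(r−g_2) = 7.51525/0.104 = 72.26204
P_0 = D_1/(1+r)^1 + D_2/(1+r)^2 + D_3/(1+r)^3 + D_4/(1+r)^4 + D_5/(1+r)^5 + TV/(1+r)^5
    = 2.98821 + 3.16645 + 3.35533 + 3.55547 + 3.76755 + 37.53064 = 54.36366

$54.36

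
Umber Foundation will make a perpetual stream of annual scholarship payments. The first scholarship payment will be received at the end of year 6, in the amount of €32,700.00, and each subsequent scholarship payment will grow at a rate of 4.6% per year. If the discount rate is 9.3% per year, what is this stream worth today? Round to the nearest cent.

€446014.61

Value at end of year 5: C₁ / (r − g) = €32,700.00 / (0.093 − 0.046) = €695,744.6809
Discount to today: PV = €695,744.6809 / (1 + 0.093)^5 = €695,744.6809 / 1.559915 = €446,014.61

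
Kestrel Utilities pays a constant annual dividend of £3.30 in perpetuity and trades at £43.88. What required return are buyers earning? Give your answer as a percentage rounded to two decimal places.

7.52%

P = C/r ⇒ r = C/P = £3.30/£43.88 = 0.075205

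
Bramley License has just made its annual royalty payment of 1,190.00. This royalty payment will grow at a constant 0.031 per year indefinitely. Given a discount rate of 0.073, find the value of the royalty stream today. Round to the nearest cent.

29211.67

D₁ = D₀ × (1 + g) = 1,190.00 × 1.031 = 1,226.8900
Growing perpetuity: P = D₁ / (r − g) = 1,226.8900 / (0.073 − 0.031) = 29,211.67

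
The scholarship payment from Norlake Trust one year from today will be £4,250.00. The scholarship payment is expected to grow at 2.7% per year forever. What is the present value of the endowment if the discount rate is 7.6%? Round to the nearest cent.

Growing perpetuity: P = D₁ / (r − g) = £4,250.0000 / (0.076 − 0.027) = £86,734.69

£86734.69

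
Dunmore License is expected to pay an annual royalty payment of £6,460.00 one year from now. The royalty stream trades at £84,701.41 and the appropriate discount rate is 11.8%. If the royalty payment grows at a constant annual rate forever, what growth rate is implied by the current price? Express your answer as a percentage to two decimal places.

P = D₁/(r−g) ⇒ g = r − D₁/P = 0.118 − £6,460.00/£84,701.41 = 0.041732

4.17%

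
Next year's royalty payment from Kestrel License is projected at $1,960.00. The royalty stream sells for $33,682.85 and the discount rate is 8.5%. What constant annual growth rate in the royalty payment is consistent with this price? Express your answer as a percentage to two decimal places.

2.68%

P = D₁/(r−g) ⇒ g = r − D₁/P = 0.085 − $1,960.00/$33,682.85 = 0.026810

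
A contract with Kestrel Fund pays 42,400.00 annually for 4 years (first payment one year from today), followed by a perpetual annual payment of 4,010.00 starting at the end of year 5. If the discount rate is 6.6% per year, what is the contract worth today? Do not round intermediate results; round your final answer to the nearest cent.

191975.52

PV of 4-year annuity: 42,400.00 × [1 − (1+0.066)^−4] / 0.066 = 144924.22271
Perpetuity value at year 4: 4,010.00 / 0.066 = 60757.57576
PV of perpetuity: 60757.57576 / (1+0.066)^4 = 47051.29903
Total PV = 144924.22271 + 47051.29903 = 191975.52175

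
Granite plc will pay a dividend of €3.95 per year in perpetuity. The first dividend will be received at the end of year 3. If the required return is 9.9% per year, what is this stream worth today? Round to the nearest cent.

€33.03

Value at end of year 2: C / r = €3.95 / 0.099 = €39.8990
Discount to today: PV = €39.8990 / (1 + 0.099)^2 = €39.8990 / 1.207801 = €33.03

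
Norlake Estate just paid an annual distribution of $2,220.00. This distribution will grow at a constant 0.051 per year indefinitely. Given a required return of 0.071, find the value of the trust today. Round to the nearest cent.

$116661.00

D₁ = D₀ × (1 + g) = $2,220.00 × 1.051 = $2,333.2200
Growing perpetuity: P = D₁ / (r − g) = $2,333.2200 / (0.071 − 0.051) = $116,661.00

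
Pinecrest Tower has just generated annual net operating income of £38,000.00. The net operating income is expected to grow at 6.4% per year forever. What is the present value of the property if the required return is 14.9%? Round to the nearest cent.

£475670.59

D₁ = D₀ × (1 + g) = £38,000.00 × 1.064 = £40,432.0000
Growing perpetuity: P = D₁ / (r − g) = £40,432.0000 / (0.149 − 0.064) = £475,670.59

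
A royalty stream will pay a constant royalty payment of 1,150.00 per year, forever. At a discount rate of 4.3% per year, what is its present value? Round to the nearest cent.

26744.19

Level perpetuity: PV = C / r = 1,150.00 / 0.043 = 26,744.19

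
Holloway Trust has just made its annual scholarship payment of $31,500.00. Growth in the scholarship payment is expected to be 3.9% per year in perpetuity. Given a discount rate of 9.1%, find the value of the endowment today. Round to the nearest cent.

D₁ = D₀ × (1 + g) = $31,500.00 × 1.039 = $32,728.5000
Growing perpetuity: P = D₁ / (r − g) = $32,728.5000 / (0.091 − 0.039) = $629,394.23

$629394.23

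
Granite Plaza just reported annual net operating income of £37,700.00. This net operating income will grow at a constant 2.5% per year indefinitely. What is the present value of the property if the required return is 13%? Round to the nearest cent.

D₁ = D₀ × (1 + g) = £37,700.00 × 1.025 = £38,642.5000
Growing perpetuity: P = D₁ / (r − g) = £38,642.5000 / (0.13 − 0.025) = £368,023.81

£368023.81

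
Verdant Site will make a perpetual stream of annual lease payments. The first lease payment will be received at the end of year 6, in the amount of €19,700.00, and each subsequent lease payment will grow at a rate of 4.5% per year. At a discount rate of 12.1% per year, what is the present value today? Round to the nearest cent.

€146428.15

Value at end of year 5: C₁ / (r − g) = €19,700.00 / (0.121 − 0.045) = €259,210.5263
Discount to today: PV = €259,210.5263 / (1 + 0.121)^5 = €259,210.5263 / 1.770223 = €146,428.15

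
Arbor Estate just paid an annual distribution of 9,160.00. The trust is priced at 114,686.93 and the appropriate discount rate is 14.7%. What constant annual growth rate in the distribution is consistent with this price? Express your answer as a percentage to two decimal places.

6.22%

P = D₀(1+g)/(r−g) ⇒ P(r−g) = D₀(1+g) ⇒ g(P+D₀) = P·r − D₀
g = (P·r − D₀)/(P + D₀) = (114,686.93×0.147 − 9,160.00) / (114,686.93 + 9,160.00) = 0.062165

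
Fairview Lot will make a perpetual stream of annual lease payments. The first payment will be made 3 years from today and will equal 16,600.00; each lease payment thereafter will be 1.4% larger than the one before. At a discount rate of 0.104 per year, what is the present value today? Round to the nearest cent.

Value at end of year 2: C₁ / (r − g) = 16,600.00 / (0.104 − 0.014) = 184,444.4444
Discount to today: PV = 184,444.4444 / (1 + 0.104)^2 = 184,444.4444 / 1.218816 = 151,330.84

151330.84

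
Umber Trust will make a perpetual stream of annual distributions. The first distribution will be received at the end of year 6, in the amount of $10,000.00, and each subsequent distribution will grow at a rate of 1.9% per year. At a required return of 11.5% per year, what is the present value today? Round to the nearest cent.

$60444.17

Value at end of year 5: C₁ / (r − g) = $10,000.00 / (0.115 − 0.019) = $104,166.6667
Discount to today: PV = $104,166.6667 / (1 + 0.115)^5 = $104,166.6667 / 1.723353 = $60,444.17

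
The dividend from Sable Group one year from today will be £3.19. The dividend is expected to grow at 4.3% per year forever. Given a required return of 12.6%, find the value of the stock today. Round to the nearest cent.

£38.43

Growing perpetuity: P = D₁ / (r − g) = £3.1900 / (0.126 − 0.043) = £38.43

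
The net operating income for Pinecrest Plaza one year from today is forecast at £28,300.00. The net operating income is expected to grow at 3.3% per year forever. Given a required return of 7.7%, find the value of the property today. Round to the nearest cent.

£643181.82

Growing perpetuity: P = D₁ / (r − g) = £28,300.0000 / (0.077 − 0.033) = £643,181.82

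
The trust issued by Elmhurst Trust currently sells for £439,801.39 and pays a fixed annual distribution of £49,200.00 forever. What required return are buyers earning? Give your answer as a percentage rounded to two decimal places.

P = C/r ⇒ r = C/P = £49,200.00/£439,801.39 = 0.111869

11.19%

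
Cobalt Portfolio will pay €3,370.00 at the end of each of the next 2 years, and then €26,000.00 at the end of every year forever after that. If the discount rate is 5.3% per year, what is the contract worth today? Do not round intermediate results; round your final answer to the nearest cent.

PV of 2-year annuity: €3,370.00 × [1 − (1+0.053)^−2] / 0.053 = 6239.67699
Perpetuity value at year 2: €26,000.00 / 0.053 = 490566.03774
PV of perpetuity: 490566.03774 / (1+0.053)^2 = 442426.09659
Total PV = 6239.67699 + 442426.09659 = 448665.77358

€448665.77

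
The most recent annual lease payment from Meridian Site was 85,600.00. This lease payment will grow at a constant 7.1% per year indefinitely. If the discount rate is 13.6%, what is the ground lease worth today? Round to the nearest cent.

D₁ = D₀ × (1 + g) = 85,600.00 × 1.071 = 91,677.6000
Growing perpetuity: P = D₁ / (r − g) = 91,677.6000 / (0.136 − 0.071) = 1,410,424.62

1410424.62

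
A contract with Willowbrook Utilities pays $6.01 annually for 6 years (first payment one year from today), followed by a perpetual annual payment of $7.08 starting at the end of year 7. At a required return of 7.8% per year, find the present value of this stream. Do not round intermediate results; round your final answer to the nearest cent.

$85.79

PV of 6-year annuity: $6.01 × [1 − (1+0.078)^−6] / 0.078 = 27.95289
Perpetuity value at year 6: $7.08 / 0.078 = 90.76923
PV of perpetuity: 90.76923 / (1+0.078)^6 = 57.83971
Total PV = 27.95289 + 57.83971 = 85.79259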